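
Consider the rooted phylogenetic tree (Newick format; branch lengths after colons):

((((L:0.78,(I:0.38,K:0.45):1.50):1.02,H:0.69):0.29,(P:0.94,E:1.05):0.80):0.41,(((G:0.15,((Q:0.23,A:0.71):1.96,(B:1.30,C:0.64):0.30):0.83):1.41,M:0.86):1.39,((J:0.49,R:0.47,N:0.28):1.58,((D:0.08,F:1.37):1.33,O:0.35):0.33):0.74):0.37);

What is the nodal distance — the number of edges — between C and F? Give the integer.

9

The MRCA of C and F is the node subtending (((G,((Q,A),(B,C))),M),((J,R,N),((D,F),O))).
From C up to that node: 5 branches. From F up to the same node: 4 branches. Total: 5 + 4 = 9.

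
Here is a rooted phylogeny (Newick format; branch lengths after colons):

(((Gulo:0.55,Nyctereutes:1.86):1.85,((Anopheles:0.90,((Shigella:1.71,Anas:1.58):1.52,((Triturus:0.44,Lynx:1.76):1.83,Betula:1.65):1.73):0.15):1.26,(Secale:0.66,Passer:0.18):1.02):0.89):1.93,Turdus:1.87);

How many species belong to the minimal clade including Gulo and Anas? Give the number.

10

The MRCA of Gulo and Anas is the node subtending ((Gulo,Nyctereutes),((Anopheles,((Shigella,Anas),((Triturus,Lynx),Betula))),(Secale,Passer))).
That clade contains 10 terminal taxa: Anas, Anopheles, Betula, Gulo, Lynx, Nyctereutes, Passer, Secale, Shigella, Triturus.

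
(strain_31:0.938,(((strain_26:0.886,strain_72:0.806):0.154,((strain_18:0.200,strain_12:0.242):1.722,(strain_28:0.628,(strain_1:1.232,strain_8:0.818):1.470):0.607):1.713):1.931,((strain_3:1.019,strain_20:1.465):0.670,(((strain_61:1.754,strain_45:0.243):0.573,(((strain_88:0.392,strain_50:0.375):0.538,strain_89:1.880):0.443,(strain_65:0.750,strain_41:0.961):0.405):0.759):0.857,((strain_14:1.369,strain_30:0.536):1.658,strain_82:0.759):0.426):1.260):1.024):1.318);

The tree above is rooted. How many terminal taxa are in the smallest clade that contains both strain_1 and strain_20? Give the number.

19

The MRCA of strain_1 and strain_20 is the node subtending (((strain_26,strain_72),((strain_18,strain_12),(strain_28,(strain_1,strain_8)))),((strain_3,strain_20),(((strain_61,strain_45),(((strain_88,strain_50),strain_89),(strain_65,strain_41))),((strain_14,strain_30),strain_82)))).
That clade contains 19 terminal taxa: strain_1, strain_12, strain_14, strain_18, strain_20, strain_26, strain_28, strain_3, strain_30, strain_41, strain_45, strain_50, strain_61, strain_65, strain_72, strain_8, strain_82, strain_88, strain_89.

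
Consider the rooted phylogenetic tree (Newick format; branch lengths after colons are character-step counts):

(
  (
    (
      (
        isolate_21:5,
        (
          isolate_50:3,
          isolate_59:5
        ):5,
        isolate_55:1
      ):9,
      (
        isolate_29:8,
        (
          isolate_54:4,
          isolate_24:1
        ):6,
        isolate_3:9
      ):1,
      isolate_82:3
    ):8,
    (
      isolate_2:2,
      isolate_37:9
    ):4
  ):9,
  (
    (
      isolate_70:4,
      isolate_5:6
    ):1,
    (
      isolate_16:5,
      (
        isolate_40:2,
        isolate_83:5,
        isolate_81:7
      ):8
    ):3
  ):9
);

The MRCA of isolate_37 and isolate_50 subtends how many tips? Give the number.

11

The MRCA of isolate_37 and isolate_50 is the node subtending (((isolate_21,(isolate_50,isolate_59),isolate_55),(isolate_29,(isolate_54,isolate_24),isolate_3),isolate_82),(isolate_2,isolate_37)).
That clade contains 11 terminal taxa: isolate_2, isolate_21, isolate_24, isolate_29, isolate_3, isolate_37, isolate_50, isolate_54, isolate_55, isolate_59, isolate_82.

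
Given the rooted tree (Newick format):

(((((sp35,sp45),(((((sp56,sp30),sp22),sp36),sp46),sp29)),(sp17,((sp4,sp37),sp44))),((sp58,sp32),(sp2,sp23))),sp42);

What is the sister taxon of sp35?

sp45

sp35 attaches to the tree at the node subtending (sp35,sp45).
The other lineage descending from that same node — the sister group — is the single tip sp45.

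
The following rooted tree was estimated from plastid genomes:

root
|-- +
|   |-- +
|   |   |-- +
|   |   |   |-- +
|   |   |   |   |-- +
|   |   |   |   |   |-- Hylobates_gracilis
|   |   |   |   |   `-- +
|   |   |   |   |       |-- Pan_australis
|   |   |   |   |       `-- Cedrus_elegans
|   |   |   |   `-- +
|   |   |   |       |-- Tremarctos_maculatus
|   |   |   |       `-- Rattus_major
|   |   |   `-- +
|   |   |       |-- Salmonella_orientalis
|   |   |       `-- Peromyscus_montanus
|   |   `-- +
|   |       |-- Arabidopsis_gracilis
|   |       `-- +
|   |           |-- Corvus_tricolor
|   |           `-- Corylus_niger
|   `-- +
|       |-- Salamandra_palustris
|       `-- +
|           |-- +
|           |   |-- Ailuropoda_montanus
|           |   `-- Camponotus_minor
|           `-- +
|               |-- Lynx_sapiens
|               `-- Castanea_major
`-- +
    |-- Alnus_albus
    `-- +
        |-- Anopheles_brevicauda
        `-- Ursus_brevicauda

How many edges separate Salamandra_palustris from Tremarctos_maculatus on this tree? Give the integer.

7

The MRCA of Salamandra_palustris and Tremarctos_maculatus is the node subtending (((((Hylobates_gracilis,(Pan_australis,Cedrus_elegans)),(Tremarctos_maculatus,Rattus_major)),(Salmonella_orientalis,Peromyscus_montanus)),(Arabidopsis_gracilis,(Corvus_tricolor,Corylus_niger))),(Salamandra_palustris,((Ailuropoda_montanus,Camponotus_minor),(Lynx_sapiens,Castanea_major)))).
From Salamandra_palustris up to that node: 2 branches. From Tremarctos_maculatus up to the same node: 5 branches. Total: 2 + 5 = 7.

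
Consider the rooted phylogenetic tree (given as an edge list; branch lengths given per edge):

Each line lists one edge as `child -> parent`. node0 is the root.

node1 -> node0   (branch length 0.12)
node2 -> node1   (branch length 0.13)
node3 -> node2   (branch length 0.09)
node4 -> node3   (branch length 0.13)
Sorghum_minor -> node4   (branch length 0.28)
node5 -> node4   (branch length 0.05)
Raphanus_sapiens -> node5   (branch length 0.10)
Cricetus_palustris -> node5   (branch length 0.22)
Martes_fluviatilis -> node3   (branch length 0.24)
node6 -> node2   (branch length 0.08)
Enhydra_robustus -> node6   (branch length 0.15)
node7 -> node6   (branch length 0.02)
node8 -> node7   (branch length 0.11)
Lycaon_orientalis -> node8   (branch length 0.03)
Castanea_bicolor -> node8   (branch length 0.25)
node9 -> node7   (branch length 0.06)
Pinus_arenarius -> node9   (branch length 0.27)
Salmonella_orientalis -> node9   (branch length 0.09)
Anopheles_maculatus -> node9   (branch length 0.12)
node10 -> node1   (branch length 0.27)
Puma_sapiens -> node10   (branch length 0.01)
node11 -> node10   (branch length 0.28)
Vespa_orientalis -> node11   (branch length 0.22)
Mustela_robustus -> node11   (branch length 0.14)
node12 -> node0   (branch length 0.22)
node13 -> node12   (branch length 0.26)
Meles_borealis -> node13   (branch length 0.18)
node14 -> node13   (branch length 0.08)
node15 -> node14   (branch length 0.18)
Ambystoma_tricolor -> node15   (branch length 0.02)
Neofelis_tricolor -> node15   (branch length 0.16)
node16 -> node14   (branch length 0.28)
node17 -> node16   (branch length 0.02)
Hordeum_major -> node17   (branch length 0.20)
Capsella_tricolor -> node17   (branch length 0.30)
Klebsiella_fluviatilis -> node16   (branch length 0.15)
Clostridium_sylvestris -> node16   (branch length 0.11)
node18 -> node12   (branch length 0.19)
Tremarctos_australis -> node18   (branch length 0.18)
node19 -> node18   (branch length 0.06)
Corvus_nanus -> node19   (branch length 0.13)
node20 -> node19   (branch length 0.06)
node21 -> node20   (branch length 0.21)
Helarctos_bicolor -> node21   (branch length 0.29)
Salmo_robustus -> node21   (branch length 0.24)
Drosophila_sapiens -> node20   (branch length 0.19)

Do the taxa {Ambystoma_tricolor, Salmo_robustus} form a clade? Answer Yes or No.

No

The MRCA of the listed taxa subtends ((Meles_borealis,((Ambystoma_tricolor,Neofelis_tricolor),((Hordeum_major,Capsella_tricolor),Klebsiella_fluviatilis,Clostridium_sylvestris))),(Tremarctos_australis,(Corvus_nanus,((Helarctos_bicolor,Salmo_robustus),Drosophila_sapiens)))).
That clade also contains Capsella_tricolor, Clostridium_sylvestris, Corvus_nanus, Drosophila_sapiens, Helarctos_bicolor, Hordeum_major, Klebsiella_fluviatilis, Meles_borealis, Neofelis_tricolor, Tremarctos_australis, which are not in the proposed group, so the group is not monophyletic.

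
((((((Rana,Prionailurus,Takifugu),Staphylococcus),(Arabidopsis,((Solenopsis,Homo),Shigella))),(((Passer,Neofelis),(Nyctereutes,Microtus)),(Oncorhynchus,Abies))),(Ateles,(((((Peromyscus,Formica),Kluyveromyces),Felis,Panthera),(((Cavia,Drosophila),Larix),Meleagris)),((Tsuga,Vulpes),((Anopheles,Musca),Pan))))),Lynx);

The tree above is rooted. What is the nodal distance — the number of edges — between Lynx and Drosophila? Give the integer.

The MRCA of Lynx and Drosophila is the root of the tree.
From Lynx up to that node: 1 branch. From Drosophila up to the same node: 8 branches. Total: 1 + 8 = 9.

9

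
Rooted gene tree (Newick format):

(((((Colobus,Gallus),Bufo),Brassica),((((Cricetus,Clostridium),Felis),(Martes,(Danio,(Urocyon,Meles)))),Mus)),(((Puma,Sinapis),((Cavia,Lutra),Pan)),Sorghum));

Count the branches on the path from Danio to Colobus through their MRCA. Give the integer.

The MRCA of Danio and Colobus is the node subtending ((((Colobus,Gallus),Bufo),Brassica),((((Cricetus,Clostridium),Felis),(Martes,(Danio,(Urocyon,Meles)))),Mus)).
From Danio up to that node: 5 branches. From Colobus up to the same node: 4 branches. Total: 5 + 4 = 9.

9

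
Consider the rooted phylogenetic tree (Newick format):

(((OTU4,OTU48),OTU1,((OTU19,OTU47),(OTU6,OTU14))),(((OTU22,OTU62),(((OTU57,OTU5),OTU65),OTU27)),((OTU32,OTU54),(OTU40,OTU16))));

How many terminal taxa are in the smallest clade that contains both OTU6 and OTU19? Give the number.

4

The MRCA of OTU6 and OTU19 is the node subtending ((OTU19,OTU47),(OTU6,OTU14)).
That clade contains 4 terminal taxa: OTU14, OTU19, OTU47, OTU6.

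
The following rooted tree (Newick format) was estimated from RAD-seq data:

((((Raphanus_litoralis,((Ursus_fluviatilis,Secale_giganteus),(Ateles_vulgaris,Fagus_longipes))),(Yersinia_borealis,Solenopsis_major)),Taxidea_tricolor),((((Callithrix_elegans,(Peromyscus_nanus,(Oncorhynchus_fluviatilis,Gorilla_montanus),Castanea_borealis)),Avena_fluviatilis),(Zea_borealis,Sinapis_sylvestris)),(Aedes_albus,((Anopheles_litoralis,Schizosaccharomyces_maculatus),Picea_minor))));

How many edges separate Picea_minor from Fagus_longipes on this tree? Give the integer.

10

The MRCA of Picea_minor and Fagus_longipes is the root of the tree.
From Picea_minor up to that node: 4 branches. From Fagus_longipes up to the same node: 6 branches. Total: 4 + 6 = 10.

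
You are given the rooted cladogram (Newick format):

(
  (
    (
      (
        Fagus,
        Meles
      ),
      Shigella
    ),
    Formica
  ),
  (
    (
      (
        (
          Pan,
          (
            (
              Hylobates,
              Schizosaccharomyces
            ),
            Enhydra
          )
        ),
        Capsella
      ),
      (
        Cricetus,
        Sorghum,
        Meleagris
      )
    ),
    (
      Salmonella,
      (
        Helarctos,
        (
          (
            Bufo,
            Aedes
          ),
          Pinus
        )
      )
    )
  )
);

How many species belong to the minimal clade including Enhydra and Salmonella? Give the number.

The MRCA of Enhydra and Salmonella is the node subtending ((((Pan,((Hylobates,Schizosaccharomyces),Enhydra)),Capsella),(Cricetus,Sorghum,Meleagris)),(Salmonella,(Helarctos,((Bufo,Aedes),Pinus)))).
That clade contains 13 terminal taxa: Aedes, Bufo, Capsella, Cricetus, Enhydra, Helarctos, Hylobates, Meleagris, Pan, Pinus, Salmonella, Schizosaccharomyces, Sorghum.

13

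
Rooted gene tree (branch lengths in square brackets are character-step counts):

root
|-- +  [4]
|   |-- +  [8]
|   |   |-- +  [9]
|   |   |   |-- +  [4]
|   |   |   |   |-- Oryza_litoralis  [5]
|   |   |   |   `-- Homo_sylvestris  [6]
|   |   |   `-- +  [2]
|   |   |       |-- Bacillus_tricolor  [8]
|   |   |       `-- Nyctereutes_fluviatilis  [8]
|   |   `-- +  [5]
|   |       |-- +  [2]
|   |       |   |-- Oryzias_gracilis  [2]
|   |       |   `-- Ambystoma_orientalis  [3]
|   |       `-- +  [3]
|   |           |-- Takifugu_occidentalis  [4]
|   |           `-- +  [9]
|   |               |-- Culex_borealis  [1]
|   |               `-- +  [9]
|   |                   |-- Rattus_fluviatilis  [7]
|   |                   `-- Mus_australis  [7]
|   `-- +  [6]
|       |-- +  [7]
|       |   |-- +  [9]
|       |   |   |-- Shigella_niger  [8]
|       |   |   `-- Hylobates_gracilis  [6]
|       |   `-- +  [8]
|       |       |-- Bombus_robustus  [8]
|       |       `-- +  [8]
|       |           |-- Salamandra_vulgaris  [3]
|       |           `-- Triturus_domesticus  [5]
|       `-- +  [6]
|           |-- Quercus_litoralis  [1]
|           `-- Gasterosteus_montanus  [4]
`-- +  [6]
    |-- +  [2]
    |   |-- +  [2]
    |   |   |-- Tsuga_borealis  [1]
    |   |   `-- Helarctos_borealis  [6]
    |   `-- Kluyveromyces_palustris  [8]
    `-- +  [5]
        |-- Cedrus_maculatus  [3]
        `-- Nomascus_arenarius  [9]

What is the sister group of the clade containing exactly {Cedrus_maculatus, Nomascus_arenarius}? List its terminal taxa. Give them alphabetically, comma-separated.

The clade containing exactly {Cedrus_maculatus, Nomascus_arenarius} attaches to the tree at the node subtending (((Tsuga_borealis,Helarctos_borealis),Kluyveromyces_palustris),(Cedrus_maculatus,Nomascus_arenarius)).
The other lineage descending from that same node — the sister group — is ((Tsuga_borealis,Helarctos_borealis),Kluyveromyces_palustris); its 3 tips in alphabetical order are the answer.

Helarctos_borealis, Kluyveromyces_palustris, Tsuga_borealis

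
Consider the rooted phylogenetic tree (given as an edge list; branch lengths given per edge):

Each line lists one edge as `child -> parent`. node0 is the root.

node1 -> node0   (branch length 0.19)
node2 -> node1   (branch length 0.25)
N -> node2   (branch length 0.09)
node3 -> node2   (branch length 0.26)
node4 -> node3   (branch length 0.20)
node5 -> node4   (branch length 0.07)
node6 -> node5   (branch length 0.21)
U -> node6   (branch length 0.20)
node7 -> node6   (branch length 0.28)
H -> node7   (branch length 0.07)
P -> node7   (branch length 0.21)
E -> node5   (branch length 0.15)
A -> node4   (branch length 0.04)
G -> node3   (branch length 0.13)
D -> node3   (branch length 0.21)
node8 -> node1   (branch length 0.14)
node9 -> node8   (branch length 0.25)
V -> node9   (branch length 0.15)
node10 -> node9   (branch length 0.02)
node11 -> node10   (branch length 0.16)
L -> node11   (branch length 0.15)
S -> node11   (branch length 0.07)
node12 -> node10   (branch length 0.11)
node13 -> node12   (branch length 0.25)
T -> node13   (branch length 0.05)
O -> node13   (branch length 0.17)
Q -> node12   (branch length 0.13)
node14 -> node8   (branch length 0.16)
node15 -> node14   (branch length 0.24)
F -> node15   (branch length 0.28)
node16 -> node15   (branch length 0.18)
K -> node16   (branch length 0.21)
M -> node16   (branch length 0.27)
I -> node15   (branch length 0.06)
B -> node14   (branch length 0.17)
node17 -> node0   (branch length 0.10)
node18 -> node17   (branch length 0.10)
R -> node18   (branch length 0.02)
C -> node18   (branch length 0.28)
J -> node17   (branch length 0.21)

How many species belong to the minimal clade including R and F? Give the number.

22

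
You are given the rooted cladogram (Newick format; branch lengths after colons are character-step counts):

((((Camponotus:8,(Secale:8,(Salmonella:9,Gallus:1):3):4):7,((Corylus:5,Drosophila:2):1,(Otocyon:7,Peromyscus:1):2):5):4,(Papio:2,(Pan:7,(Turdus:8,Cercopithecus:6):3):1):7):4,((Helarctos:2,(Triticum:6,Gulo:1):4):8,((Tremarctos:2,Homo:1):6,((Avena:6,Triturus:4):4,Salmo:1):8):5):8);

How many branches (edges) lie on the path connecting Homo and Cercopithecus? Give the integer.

9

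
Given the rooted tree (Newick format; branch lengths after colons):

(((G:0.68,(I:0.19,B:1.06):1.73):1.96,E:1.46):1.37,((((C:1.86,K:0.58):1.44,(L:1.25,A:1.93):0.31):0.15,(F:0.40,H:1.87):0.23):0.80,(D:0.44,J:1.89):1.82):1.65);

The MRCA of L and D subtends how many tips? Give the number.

8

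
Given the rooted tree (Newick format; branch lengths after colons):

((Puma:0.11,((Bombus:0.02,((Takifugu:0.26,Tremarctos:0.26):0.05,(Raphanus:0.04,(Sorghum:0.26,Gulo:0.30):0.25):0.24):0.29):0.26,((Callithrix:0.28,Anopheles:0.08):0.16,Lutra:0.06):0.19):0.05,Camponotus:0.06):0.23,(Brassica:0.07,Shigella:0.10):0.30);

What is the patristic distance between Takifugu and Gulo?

The path runs Takifugu → … → MRCA → … → Gulo; the MRCA is the node subtending ((Takifugu,Tremarctos),(Raphanus,(Sorghum,Gulo))).
Branch lengths along that path: 0.26 + 0.05 + 0.24 + 0.25 + 0.30 = 1.10.

1.10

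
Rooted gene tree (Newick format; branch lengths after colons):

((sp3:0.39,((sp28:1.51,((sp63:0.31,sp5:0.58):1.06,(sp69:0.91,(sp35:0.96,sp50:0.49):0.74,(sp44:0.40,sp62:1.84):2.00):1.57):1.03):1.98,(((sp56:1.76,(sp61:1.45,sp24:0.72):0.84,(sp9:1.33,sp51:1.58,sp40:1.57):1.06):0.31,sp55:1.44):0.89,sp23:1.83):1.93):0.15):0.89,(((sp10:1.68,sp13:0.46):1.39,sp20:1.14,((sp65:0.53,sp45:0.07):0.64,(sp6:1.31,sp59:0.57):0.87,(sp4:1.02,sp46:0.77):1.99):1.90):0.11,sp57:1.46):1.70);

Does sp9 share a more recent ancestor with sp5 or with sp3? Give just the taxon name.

sp5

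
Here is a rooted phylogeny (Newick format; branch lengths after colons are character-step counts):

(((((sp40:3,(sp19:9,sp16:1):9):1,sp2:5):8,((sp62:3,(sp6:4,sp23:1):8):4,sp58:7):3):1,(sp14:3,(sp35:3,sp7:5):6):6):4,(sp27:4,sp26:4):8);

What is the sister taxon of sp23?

sp6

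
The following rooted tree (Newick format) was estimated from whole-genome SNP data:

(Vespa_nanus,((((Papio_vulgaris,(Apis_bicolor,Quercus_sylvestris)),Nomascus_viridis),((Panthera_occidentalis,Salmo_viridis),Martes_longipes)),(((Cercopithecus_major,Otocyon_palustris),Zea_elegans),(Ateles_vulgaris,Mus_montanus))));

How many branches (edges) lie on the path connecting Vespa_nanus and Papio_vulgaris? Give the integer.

6

The MRCA of Vespa_nanus and Papio_vulgaris is the root of the tree.
From Vespa_nanus up to that node: 1 branch. From Papio_vulgaris up to the same node: 5 branches. Total: 1 + 5 = 6.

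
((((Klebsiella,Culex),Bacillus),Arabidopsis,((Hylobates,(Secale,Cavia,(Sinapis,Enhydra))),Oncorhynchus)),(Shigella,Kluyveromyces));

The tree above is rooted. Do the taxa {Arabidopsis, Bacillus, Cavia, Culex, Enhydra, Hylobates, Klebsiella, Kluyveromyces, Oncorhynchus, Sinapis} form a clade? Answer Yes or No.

No

The MRCA of the listed taxa is the root, so the smallest clade containing them is the whole tree.
That clade also contains Secale, Shigella, which are not in the proposed group, so the group is not monophyletic.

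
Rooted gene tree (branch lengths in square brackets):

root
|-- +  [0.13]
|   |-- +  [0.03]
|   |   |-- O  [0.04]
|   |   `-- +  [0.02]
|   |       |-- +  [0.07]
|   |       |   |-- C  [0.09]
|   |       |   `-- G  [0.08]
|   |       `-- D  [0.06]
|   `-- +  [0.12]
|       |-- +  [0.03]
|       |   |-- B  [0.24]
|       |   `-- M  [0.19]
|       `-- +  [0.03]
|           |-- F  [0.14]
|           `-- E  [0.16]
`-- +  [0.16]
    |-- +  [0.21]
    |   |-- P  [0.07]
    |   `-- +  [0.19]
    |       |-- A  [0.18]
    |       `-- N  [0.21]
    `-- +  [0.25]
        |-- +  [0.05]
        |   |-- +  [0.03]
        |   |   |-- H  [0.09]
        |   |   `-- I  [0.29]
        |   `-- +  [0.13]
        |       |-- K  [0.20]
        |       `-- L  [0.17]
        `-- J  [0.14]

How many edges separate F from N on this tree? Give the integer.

8

The MRCA of F and N is the root of the tree.
From F up to that node: 4 branches. From N up to the same node: 4 branches. Total: 4 + 4 = 8.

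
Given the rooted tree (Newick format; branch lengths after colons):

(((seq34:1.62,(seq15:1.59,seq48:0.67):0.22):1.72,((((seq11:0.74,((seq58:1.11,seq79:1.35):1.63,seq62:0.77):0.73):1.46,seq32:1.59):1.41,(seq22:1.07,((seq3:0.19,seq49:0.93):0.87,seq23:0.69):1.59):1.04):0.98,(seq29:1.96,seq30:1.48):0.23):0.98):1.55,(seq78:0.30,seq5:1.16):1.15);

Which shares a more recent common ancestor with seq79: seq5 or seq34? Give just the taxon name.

The MRCA of seq79 and seq34 subtends ((seq34,(seq15,seq48)),((((seq11,((seq58,seq79),seq62)),seq32),(seq22,((seq3,seq49),seq23))),(seq29,seq30))) (14 taxa).
The MRCA of seq79 and seq5 is the root, subtending the entire tree (16 taxa).
The first is nested inside the second, so seq79 shares a more recent common ancestor with seq34.

seq34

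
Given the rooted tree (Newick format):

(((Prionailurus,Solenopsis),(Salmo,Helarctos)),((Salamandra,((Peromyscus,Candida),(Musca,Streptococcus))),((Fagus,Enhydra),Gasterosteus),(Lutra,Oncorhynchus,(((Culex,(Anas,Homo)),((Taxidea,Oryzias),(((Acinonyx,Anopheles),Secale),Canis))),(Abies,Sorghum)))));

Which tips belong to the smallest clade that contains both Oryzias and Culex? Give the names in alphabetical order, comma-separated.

Tracing Oryzias: it sits inside (Taxidea,Oryzias).
Tracing Culex: it sits inside (Culex,(Anas,Homo)).
The smallest clade enclosing both is ((Culex,(Anas,Homo)),((Taxidea,Oryzias),(((Acinonyx,Anopheles),Secale),Canis))); the answer is its 9 terminal taxa in alphabetical order.

Acinonyx, Anas, Anopheles, Canis, Culex, Homo, Oryzias, Secale, Taxidea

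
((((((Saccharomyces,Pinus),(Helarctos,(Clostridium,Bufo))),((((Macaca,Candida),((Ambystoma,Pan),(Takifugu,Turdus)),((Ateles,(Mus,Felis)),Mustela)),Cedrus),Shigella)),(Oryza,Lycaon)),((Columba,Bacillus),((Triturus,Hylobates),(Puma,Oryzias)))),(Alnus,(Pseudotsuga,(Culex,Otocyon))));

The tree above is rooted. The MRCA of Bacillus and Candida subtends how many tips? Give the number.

25

The MRCA of Bacillus and Candida is the node subtending (((((Saccharomyces,Pinus),(Helarctos,(Clostridium,Bufo))),((((Macaca,Candida),((Ambystoma,Pan),(Takifugu,Turdus)),((Ateles,(Mus,Felis)),Mustela)),Cedrus),Shigella)),(Oryza,Lycaon)),((Columba,Bacillus),((Triturus,Hylobates),(Puma,Oryzias)))).
That clade contains 25 terminal taxa: Ambystoma, Ateles, Bacillus, Bufo, Candida, Cedrus, Clostridium, Columba, Felis, Helarctos, Hylobates, Lycaon, Macaca, Mus, Mustela, Oryza, Oryzias, Pan, Pinus, Puma, Saccharomyces, Shigella, Takifugu, Triturus, Turdus.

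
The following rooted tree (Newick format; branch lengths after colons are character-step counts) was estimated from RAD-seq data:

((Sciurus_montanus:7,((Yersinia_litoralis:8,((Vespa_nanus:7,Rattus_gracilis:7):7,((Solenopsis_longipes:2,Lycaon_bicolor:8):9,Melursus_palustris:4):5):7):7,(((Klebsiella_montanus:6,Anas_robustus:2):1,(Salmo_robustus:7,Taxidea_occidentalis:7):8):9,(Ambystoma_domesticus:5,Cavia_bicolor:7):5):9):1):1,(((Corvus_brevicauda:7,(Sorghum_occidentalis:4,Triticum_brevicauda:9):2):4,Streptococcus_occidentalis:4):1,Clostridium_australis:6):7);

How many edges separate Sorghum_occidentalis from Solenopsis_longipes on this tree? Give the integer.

12

The MRCA of Sorghum_occidentalis and Solenopsis_longipes is the root of the tree.
From Sorghum_occidentalis up to that node: 5 branches. From Solenopsis_longipes up to the same node: 7 branches. Total: 5 + 7 = 12.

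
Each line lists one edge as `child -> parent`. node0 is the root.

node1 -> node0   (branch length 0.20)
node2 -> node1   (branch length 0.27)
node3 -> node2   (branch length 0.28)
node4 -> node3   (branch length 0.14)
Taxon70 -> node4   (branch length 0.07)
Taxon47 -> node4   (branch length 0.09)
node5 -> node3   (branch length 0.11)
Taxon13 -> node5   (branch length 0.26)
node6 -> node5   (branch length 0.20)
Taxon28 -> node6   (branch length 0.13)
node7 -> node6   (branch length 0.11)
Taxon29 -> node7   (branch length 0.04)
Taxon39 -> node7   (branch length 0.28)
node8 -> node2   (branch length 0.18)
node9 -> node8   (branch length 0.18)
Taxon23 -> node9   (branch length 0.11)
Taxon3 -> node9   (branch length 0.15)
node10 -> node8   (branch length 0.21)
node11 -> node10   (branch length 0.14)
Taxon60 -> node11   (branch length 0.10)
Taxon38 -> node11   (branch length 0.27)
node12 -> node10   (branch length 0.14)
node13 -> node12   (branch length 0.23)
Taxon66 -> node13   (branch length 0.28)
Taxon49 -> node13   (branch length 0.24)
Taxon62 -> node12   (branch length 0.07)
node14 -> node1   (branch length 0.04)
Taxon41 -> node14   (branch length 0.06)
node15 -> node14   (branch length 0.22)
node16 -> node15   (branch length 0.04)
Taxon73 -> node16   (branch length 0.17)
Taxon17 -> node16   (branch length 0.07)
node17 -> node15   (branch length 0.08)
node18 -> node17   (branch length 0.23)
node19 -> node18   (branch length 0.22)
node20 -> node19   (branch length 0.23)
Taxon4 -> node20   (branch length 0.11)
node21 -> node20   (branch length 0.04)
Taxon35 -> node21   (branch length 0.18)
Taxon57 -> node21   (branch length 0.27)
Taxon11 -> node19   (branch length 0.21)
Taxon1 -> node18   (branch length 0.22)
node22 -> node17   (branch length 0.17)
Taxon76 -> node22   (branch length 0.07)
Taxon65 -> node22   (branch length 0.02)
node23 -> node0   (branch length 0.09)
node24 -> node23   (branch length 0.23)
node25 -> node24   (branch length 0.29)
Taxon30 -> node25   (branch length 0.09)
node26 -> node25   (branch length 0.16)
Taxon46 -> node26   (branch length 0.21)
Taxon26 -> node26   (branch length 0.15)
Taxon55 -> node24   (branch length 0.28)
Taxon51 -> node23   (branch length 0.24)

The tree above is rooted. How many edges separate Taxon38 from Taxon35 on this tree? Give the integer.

13

The MRCA of Taxon38 and Taxon35 is the node subtending ((((Taxon70,Taxon47),(Taxon13,(Taxon28,(Taxon29,Taxon39)))),((Taxon23,Taxon3),((Taxon60,Taxon38),((Taxon66,Taxon49),Taxon62)))),(Taxon41,((Taxon73,Taxon17),((((Taxon4,(Taxon35,Taxon57)),Taxon11),Taxon1),(Taxon76,Taxon65))))).
From Taxon38 up to that node: 5 branches. From Taxon35 up to the same node: 8 branches. Total: 5 + 8 = 13.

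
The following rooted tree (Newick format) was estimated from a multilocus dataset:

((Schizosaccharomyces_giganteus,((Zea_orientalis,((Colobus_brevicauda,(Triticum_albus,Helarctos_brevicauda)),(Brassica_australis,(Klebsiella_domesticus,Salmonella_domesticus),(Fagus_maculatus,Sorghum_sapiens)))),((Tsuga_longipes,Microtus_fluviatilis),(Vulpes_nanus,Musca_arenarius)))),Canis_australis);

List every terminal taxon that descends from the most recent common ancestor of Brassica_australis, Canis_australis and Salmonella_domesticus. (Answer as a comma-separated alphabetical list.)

Tracing Brassica_australis: it sits inside (Brassica_australis,(Klebsiella_domesticus,Salmonella_domesticus),(Fagus_maculatus,Sorghum_sapiens)).
Tracing Canis_australis: it attaches directly to the root.
Tracing Salmonella_domesticus: it sits inside (Klebsiella_domesticus,Salmonella_domesticus).
The smallest clade enclosing all 3 is the whole tree (their MRCA is the root), so the answer is all 15 tips in alphabetical order.

Brassica_australis, Canis_australis, Colobus_brevicauda, Fagus_maculatus, Helarctos_brevicauda, Klebsiella_domesticus, Microtus_fluviatilis, Musca_arenarius, Salmonella_domesticus, Schizosaccharomyces_giganteus, Sorghum_sapiens, Triticum_albus, Tsuga_longipes, Vulpes_nanus, Zea_orientalis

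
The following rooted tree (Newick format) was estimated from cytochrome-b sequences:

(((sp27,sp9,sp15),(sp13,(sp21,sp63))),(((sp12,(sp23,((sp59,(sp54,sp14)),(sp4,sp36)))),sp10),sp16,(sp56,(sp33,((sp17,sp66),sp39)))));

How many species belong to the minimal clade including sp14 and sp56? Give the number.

The MRCA of sp14 and sp56 is the node subtending (((sp12,(sp23,((sp59,(sp54,sp14)),(sp4,sp36)))),sp10),sp16,(sp56,(sp33,((sp17,sp66),sp39)))).
That clade contains 14 terminal taxa: sp10, sp12, sp14, sp16, sp17, sp23, sp33, sp36, sp39, sp4, sp54, sp56, sp59, sp66.

14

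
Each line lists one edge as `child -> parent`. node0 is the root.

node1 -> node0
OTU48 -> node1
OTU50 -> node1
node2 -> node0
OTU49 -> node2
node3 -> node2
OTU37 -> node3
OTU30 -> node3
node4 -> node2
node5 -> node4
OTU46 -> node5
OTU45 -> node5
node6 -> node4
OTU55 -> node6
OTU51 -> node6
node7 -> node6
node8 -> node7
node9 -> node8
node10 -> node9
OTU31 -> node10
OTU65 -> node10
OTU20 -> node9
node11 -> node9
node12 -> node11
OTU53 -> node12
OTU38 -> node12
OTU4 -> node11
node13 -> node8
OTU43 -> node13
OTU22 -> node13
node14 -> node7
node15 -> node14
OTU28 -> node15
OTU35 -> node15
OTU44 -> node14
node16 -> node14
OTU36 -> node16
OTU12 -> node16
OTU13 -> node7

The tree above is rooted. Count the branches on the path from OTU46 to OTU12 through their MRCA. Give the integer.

The MRCA of OTU46 and OTU12 is the node subtending ((OTU46,OTU45),(OTU55,OTU51,((((OTU31,OTU65),OTU20,((OTU53,OTU38),OTU4)),(OTU43,OTU22)),((OTU28,OTU35),OTU44,(OTU36,OTU12)),OTU13))).
From OTU46 up to that node: 2 branches. From OTU12 up to the same node: 5 branches. Total: 2 + 5 = 7.

7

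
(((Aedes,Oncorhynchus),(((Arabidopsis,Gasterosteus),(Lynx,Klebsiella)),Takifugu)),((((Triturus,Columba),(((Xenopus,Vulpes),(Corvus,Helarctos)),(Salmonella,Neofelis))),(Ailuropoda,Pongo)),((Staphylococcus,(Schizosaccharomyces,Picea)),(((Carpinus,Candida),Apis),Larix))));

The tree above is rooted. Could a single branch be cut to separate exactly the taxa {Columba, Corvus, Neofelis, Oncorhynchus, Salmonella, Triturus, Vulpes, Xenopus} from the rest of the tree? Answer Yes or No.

No

The MRCA of the listed taxa is the root, so the smallest clade containing them is the whole tree.
That clade also contains Aedes, Ailuropoda, Apis, Arabidopsis, Candida, Carpinus, Gasterosteus, Helarctos, Klebsiella, Larix, Lynx, Picea, Pongo, Schizosaccharomyces, Staphylococcus, Takifugu, which are not in the proposed group, so the group is not monophyletic.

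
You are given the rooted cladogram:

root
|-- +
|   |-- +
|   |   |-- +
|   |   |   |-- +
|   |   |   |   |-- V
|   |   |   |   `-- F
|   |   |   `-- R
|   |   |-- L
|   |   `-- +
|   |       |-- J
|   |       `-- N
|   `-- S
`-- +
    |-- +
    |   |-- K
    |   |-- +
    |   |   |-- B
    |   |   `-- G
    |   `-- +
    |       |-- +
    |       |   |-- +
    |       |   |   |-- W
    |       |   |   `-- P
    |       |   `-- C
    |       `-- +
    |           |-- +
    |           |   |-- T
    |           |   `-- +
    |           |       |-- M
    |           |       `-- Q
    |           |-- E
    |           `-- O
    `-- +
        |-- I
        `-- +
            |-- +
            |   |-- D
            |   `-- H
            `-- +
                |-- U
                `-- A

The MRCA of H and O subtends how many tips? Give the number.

The MRCA of H and O is the node subtending ((K,(B,G),(((W,P),C),((T,(M,Q)),E,O))),(I,((D,H),(U,A)))).
That clade contains 16 terminal taxa: A, B, C, D, E, G, H, I, K, M, O, P, Q, T, U, W.

16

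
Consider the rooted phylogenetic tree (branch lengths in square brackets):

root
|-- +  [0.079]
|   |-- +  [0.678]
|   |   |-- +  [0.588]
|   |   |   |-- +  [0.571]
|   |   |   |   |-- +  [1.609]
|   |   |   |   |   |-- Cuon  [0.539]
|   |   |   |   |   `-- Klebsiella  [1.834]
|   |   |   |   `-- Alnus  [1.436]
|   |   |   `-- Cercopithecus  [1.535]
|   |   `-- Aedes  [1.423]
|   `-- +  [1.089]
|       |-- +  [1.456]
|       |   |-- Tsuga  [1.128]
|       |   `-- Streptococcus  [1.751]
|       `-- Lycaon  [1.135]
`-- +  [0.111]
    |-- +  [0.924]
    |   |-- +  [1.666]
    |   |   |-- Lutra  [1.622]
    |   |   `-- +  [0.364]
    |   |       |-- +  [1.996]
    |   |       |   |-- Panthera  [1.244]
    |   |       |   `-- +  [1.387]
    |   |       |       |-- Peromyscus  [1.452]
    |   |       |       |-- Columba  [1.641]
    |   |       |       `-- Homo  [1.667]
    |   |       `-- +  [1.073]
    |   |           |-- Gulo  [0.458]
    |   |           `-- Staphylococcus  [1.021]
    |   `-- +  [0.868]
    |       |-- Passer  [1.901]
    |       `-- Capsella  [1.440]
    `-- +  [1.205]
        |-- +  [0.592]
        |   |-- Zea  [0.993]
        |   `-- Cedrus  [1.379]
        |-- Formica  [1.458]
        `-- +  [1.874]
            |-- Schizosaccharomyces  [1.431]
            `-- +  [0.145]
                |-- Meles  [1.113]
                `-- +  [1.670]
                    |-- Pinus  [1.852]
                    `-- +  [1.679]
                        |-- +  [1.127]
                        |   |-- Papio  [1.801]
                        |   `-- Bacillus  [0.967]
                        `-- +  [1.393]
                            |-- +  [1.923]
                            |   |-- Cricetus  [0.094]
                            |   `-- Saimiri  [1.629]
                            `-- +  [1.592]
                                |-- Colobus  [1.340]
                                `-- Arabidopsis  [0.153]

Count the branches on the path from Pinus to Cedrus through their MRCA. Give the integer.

The MRCA of Pinus and Cedrus is the node subtending ((Zea,Cedrus),Formica,(Schizosaccharomyces,(Meles,(Pinus,((Papio,Bacillus),((Cricetus,Saimiri),(Colobus,Arabidopsis))))))).
From Pinus up to that node: 4 branches. From Cedrus up to the same node: 2 branches. Total: 4 + 2 = 6.

6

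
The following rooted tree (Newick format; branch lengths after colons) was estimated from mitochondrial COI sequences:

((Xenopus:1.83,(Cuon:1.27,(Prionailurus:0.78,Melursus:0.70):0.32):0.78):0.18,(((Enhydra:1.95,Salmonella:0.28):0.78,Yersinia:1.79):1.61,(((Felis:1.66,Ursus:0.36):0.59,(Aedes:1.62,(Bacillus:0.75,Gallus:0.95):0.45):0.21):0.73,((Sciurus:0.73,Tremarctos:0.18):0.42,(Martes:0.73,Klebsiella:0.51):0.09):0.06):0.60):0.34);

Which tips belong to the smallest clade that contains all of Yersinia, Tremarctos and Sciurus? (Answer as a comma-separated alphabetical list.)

Tracing Yersinia: it sits inside ((Enhydra,Salmonella),Yersinia).
Tracing Tremarctos: it sits inside (Sciurus,Tremarctos).
Tracing Sciurus: it sits inside (Sciurus,Tremarctos).
The smallest clade enclosing all 3 is (((Enhydra,Salmonella),Yersinia),(((Felis,Ursus),(Aedes,(Bacillus,Gallus))),((Sciurus,Tremarctos),(Martes,Klebsiella)))); the answer is its 12 terminal taxa in alphabetical order.

Aedes, Bacillus, Enhydra, Felis, Gallus, Klebsiella, Martes, Salmonella, Sciurus, Tremarctos, Ursus, Yersinia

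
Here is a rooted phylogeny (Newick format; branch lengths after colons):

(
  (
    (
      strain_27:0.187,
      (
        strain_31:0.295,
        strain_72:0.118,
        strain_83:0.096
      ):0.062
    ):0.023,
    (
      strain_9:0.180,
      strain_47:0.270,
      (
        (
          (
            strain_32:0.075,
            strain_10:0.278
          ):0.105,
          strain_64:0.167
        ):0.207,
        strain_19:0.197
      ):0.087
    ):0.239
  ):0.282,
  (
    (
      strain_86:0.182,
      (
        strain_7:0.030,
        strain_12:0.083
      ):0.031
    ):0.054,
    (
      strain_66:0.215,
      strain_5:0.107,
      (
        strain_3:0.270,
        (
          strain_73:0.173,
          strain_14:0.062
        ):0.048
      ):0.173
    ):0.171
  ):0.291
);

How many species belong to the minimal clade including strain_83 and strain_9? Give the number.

10

The MRCA of strain_83 and strain_9 is the node subtending ((strain_27,(strain_31,strain_72,strain_83)),(strain_9,strain_47,(((strain_32,strain_10),strain_64),strain_19))).
That clade contains 10 terminal taxa: strain_10, strain_19, strain_27, strain_31, strain_32, strain_47, strain_64, strain_72, strain_83, strain_9.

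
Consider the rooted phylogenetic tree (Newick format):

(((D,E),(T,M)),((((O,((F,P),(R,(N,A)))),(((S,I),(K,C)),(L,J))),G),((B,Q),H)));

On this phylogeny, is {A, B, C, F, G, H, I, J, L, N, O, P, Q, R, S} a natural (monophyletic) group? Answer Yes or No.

The MRCA of the listed taxa subtends ((((O,((F,P),(R,(N,A)))),(((S,I),(K,C)),(L,J))),G),((B,Q),H)).
That clade also contains K, which is not in the proposed group, so the group is not monophyletic.

No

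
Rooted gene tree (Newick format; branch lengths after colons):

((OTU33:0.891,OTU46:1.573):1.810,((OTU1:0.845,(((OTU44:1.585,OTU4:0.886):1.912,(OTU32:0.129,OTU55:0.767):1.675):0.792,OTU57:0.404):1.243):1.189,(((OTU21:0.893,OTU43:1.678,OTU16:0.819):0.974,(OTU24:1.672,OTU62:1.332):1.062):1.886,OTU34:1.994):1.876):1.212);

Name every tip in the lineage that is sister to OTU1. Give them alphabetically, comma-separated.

OTU1 attaches to the tree at the node subtending (OTU1,(((OTU44,OTU4),(OTU32,OTU55)),OTU57)).
The other lineage descending from that same node — the sister group — is (((OTU44,OTU4),(OTU32,OTU55)),OTU57); its 5 tips in alphabetical order are the answer.

OTU32, OTU4, OTU44, OTU55, OTU57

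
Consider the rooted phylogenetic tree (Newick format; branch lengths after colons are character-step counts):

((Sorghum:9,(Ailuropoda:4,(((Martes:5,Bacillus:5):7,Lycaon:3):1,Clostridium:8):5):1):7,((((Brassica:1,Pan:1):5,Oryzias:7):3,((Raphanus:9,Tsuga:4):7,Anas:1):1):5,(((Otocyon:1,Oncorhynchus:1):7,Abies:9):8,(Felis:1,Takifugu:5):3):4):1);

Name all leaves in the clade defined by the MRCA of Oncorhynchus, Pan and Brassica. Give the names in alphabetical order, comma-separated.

Tracing Oncorhynchus: it sits inside (Otocyon,Oncorhynchus).
Tracing Pan: it sits inside (Brassica,Pan).
Tracing Brassica: it sits inside (Brassica,Pan).
The smallest clade enclosing all 3 is ((((Brassica,Pan),Oryzias),((Raphanus,Tsuga),Anas)),(((Otocyon,Oncorhynchus),Abies),(Felis,Takifugu))); the answer is its 11 terminal taxa in alphabetical order.

Abies, Anas, Brassica, Felis, Oncorhynchus, Oryzias, Otocyon, Pan, Raphanus, Takifugu, Tsuga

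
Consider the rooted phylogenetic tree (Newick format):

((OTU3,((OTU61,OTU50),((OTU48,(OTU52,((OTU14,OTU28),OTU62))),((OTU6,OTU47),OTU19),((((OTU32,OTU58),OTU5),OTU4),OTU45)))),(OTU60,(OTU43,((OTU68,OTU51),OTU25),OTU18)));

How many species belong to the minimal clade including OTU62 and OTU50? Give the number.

15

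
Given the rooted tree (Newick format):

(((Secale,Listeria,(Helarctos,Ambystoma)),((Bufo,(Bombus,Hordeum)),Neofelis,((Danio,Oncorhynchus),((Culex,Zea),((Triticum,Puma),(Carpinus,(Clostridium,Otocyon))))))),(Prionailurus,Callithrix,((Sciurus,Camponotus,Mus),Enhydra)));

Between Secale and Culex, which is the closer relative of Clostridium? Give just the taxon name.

The MRCA of Clostridium and Culex subtends ((Culex,Zea),((Triticum,Puma),(Carpinus,(Clostridium,Otocyon)))) (7 taxa).
The MRCA of Clostridium and Secale subtends ((Secale,Listeria,(Helarctos,Ambystoma)),((Bufo,(Bombus,Hordeum)),Neofelis,((Danio,Oncorhynchus),((Culex,Zea),((Triticum,Puma),(Carpinus,(Clostridium,Otocyon))))))) (17 taxa).
The first is nested inside the second, so Clostridium shares a more recent common ancestor with Culex.

Culex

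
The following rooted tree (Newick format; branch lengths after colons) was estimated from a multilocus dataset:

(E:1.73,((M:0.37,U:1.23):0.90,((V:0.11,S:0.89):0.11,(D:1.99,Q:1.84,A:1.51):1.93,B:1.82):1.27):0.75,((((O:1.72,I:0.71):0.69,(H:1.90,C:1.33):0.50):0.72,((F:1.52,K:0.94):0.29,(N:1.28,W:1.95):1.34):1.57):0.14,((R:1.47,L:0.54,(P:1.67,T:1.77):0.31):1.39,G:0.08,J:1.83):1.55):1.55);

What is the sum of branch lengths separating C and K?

The path runs C → … → MRCA → … → K; the MRCA is the node subtending (((O,I),(H,C)),((F,K),(N,W))).
Branch lengths along that path: 1.33 + 0.50 + 0.72 + 1.57 + 0.29 + 0.94 = 5.35.

5.35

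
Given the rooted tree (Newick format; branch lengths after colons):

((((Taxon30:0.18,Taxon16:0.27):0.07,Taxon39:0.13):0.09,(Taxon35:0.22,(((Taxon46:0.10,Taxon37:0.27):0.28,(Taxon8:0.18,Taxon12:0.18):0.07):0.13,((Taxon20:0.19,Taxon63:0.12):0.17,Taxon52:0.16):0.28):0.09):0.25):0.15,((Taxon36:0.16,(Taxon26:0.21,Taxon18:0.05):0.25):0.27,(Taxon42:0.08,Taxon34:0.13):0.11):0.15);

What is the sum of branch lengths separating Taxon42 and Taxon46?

The path runs Taxon42 → … → MRCA → … → Taxon46; the MRCA is the root of the tree.
Branch lengths along that path: 0.08 + 0.11 + 0.15 + 0.15 + 0.25 + 0.09 + 0.13 + 0.28 + 0.10 = 1.34.

1.34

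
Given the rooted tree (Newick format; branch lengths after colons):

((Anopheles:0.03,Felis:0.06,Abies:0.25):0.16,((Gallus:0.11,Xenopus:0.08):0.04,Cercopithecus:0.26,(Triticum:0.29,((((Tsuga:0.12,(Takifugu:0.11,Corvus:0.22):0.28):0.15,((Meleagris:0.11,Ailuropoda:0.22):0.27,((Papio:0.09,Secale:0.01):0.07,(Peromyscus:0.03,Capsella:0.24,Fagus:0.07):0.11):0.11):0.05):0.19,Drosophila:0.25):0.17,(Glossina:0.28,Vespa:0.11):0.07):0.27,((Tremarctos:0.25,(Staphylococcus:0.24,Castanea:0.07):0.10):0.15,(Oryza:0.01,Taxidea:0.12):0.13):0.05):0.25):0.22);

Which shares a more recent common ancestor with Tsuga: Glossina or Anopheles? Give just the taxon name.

The MRCA of Tsuga and Glossina subtends ((((Tsuga,(Takifugu,Corvus)),((Meleagris,Ailuropoda),((Papio,Secale),(Peromyscus,Capsella,Fagus)))),Drosophila),(Glossina,Vespa)) (13 taxa).
The MRCA of Tsuga and Anopheles is the root, subtending the entire tree (25 taxa).
The first is nested inside the second, so Tsuga shares a more recent common ancestor with Glossina.

Glossina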